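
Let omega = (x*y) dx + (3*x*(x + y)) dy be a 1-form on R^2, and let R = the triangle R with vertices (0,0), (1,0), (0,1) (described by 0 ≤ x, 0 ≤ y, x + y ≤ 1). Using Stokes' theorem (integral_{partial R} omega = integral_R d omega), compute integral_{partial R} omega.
integral_(partial R) omega = 4/3

Stokes: integral_partial_R omega = integral_R d omega with d omega = (∂Q/∂x - ∂P/∂y) dx ∧ dy.
  ∂Q/∂x = 6*x + 3*y
  ∂P/∂y = x
  integrand = ∂Q/∂x - ∂P/∂y = 5*x + 3*y.
Integrating over R: integral_0^1 integral_0^{1-x} (5*x + 3*y) dy dx = 4/3.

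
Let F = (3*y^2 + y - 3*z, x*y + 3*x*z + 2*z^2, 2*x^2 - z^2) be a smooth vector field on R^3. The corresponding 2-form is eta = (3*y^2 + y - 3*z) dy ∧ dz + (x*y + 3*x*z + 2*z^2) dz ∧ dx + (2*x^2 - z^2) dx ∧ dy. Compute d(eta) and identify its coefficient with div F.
d(eta) = (x - 2*z) dx ∧ dy ∧ dz; div F = x - 2*z

For a 2-form in R^3 of the form above, applying d gives a 3-form with coefficient ∂P/∂x + ∂Q/∂y + ∂R/∂z:
  ∂P/∂x = 0
  ∂Q/∂y = x
  ∂R/∂z = -2*z
Sum = x - 2*z, which is exactly div F.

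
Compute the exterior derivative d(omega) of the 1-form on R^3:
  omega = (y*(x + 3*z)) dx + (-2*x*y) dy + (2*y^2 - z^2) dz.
d(omega) = (-x - 2*y - 3*z) dx ∧ dy + (-3*y) dx ∧ dz + (4*y) dy ∧ dz

For a 1-form omega = sum_i f_i dx_i, the exterior derivative is
  d(omega) = sum_{i < j} (∂f_j/∂x_i - ∂f_i/∂x_j) dx_i ∧ dx_j.
  coefficient of dx ∧ dy: ∂f_2/∂x - ∂f_1/∂y = ∂(-2*x*y)/∂x - ∂(y*(x + 3*z))/∂y = -x - 2*y - 3*z
  coefficient of dx ∧ dz: ∂f_3/∂x - ∂f_1/∂z = ∂(2*y^2 - z^2)/∂x - ∂(y*(x + 3*z))/∂z = -3*y
  coefficient of dy ∧ dz: ∂f_3/∂y - ∂f_2/∂z = ∂(2*y^2 - z^2)/∂y - ∂(-2*x*y)/∂z = 4*y
Assembling: d(omega) = (-x - 2*y - 3*z) dx ∧ dy + (-3*y) dx ∧ dz + (4*y) dy ∧ dz.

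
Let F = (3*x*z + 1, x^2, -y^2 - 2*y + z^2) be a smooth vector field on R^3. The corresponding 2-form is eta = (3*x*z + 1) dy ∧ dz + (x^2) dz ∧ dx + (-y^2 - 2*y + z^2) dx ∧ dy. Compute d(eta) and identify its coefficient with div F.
d(eta) = (5*z) dx ∧ dy ∧ dz; div F = 5*z

For a 2-form in R^3 of the form above, applying d gives a 3-form with coefficient ∂P/∂x + ∂Q/∂y + ∂R/∂z:
  ∂P/∂x = 3*z
  ∂Q/∂y = 0
  ∂R/∂z = 2*z
Sum = 5*z, which is exactly div F.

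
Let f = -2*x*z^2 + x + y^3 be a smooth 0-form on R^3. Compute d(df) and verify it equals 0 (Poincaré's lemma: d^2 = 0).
d(df) = 0

Step 1: df = sum_i (∂f/∂x_i) dx_i = (1 - 2*z^2) dx + (3*y^2) dy + (-4*x*z) dz.
Step 2: Apply d again. Using the 1-form formula, the coefficient of dx ∧ dy in d(df) is ∂^2 f/∂x ∂y - ∂^2 f/∂y ∂x = (0) - (0) = 0 (equality of mixed partials for smooth f).
Similarly for dx ∧ dz and dy ∧ dz — all coefficients vanish. So d(df) = 0.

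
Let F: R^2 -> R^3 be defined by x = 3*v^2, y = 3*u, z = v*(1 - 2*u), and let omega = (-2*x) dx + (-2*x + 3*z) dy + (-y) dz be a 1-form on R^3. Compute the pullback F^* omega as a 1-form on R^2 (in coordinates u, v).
F^* omega = (3*v*(-4*u - 6*v + 3)) du + (6*u^2 - 3*u - 36*v^3) dv

Using F^*(f dg) = (f ∘ F) d(g ∘ F), substitute each coordinate x_i by F_i(u, v) in f_i, and replace dx_i by d F_i = (∂F_i/∂u) du + (∂F_i/∂v) dv.
  For the x component: f_1(F) = -6*v^2; d F_1 = (0) du + (6*v) dv
  For the y component: f_2(F) = 3*v*(-2*u - 2*v + 1); d F_2 = (3) du + (0) dv
  For the z component: f_3(F) = -3*u; d F_3 = (-2*v) du + (1 - 2*u) dv
Combining and collecting du, dv coefficients:
  coeff of du: 3*v*(-4*u - 6*v + 3)
  coeff of dv: 6*u^2 - 3*u - 36*v^3
F^* omega = (3*v*(-4*u - 6*v + 3)) du + (6*u^2 - 3*u - 36*v^3) dv.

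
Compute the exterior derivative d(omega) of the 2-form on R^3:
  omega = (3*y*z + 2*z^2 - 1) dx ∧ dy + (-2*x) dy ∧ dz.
d(omega) = (3*y + 4*z - 2) dx ∧ dy ∧ dz

For a 2-form omega = sum_{i<j} g_{ij} dx_i ∧ dx_j, the exterior derivative is
  d(omega) = sum_{i<j} d(g_{ij}) ∧ dx_i ∧ dx_j = sum_{i<j, k} (∂g_{ij}/∂x_k) dx_k ∧ dx_i ∧ dx_j.
Expand each term, using dx_k ∧ dx_i ∧ dx_j = sgn(permutation) dx_{(a)} ∧ dx_{(b)} ∧ dx_{(c)} with (a < b < c) sorted:
  d(3*y*z + 2*z^2 - 1) includes (∂/∂z)(3*y*z + 2*z^2 - 1) dz = (3*y + 4*z) dz, which multiplied by dx ∧ dy gives (3*y + 4*z) dx ∧ dy ∧ dz
  d(-2*x) includes (∂/∂x)(-2*x) dx = (-2) dx, which multiplied by dy ∧ dz gives (-2) dx ∧ dy ∧ dz
Collecting like 3-forms: d(omega) = (3*y + 4*z - 2) dx ∧ dy ∧ dz.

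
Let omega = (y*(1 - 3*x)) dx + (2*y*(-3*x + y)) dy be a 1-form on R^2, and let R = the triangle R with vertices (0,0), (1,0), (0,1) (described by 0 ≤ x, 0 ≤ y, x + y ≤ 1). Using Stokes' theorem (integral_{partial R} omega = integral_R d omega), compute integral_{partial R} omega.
integral_(partial R) omega = -1

Stokes: integral_partial_R omega = integral_R d omega with d omega = (∂Q/∂x - ∂P/∂y) dx ∧ dy.
  ∂Q/∂x = -6*y
  ∂P/∂y = 1 - 3*x
  integrand = ∂Q/∂x - ∂P/∂y = 3*x - 6*y - 1.
Integrating over R: integral_0^1 integral_0^{1-x} (3*x - 6*y - 1) dy dx = -1.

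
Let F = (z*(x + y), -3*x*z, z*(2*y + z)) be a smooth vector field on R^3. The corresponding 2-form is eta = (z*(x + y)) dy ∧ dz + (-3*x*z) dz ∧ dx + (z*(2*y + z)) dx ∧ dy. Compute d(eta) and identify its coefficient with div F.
d(eta) = (2*y + 3*z) dx ∧ dy ∧ dz; div F = 2*y + 3*z

For a 2-form in R^3 of the form above, applying d gives a 3-form with coefficient ∂P/∂x + ∂Q/∂y + ∂R/∂z:
  ∂P/∂x = z
  ∂Q/∂y = 0
  ∂R/∂z = 2*y + 2*z
Sum = 2*y + 3*z, which is exactly div F.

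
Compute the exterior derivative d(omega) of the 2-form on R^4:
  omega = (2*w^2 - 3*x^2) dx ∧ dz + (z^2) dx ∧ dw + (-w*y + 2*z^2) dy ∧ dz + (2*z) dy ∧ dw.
d(omega) = (4*w - 2*z) dx ∧ dz ∧ dw + (-y - 2) dy ∧ dz ∧ dw

For a 2-form omega = sum_{i<j} g_{ij} dx_i ∧ dx_j, the exterior derivative is
  d(omega) = sum_{i<j} d(g_{ij}) ∧ dx_i ∧ dx_j = sum_{i<j, k} (∂g_{ij}/∂x_k) dx_k ∧ dx_i ∧ dx_j.
Expand each term, using dx_k ∧ dx_i ∧ dx_j = sgn(permutation) dx_{(a)} ∧ dx_{(b)} ∧ dx_{(c)} with (a < b < c) sorted:
  d(2*w^2 - 3*x^2) includes (∂/∂w)(2*w^2 - 3*x^2) dw = (4*w) dw, which multiplied by dx ∧ dz gives (4*w) dx ∧ dz ∧ dw
  d(z^2) includes (∂/∂z)(z^2) dz = (2*z) dz, which multiplied by dx ∧ dw gives (-2*z) dx ∧ dz ∧ dw
  d(-w*y + 2*z^2) includes (∂/∂w)(-w*y + 2*z^2) dw = (-y) dw, which multiplied by dy ∧ dz gives (-y) dy ∧ dz ∧ dw
  d(2*z) includes (∂/∂z)(2*z) dz = (2) dz, which multiplied by dy ∧ dw gives (-2) dy ∧ dz ∧ dw
Collecting like 3-forms: d(omega) = (4*w - 2*z) dx ∧ dz ∧ dw + (-y - 2) dy ∧ dz ∧ dw.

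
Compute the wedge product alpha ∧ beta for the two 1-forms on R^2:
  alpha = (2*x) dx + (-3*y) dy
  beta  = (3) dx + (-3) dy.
alpha ∧ beta = (-6*x + 9*y) dx ∧ dy

Distribute the wedge, using dx_i ∧ dx_j = -dx_j ∧ dx_i and dx_i ∧ dx_i = 0. For each pair (i, j) with i < j, the coefficient of dx_i ∧ dx_j in alpha ∧ beta is (alpha_i * beta_j - alpha_j * beta_i). Collecting: alpha ∧ beta = (-6*x + 9*y) dx ∧ dy.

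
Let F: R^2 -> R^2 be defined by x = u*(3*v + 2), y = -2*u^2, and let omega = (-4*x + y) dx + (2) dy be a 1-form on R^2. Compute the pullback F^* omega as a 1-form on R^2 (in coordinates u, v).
F^* omega = (2*u*(-3*u*v - 2*u - 18*v^2 - 24*v - 12)) du + (6*u^2*(-u - 6*v - 4)) dv

Using F^*(f dg) = (f ∘ F) d(g ∘ F), substitute each coordinate x_i by F_i(u, v) in f_i, and replace dx_i by d F_i = (∂F_i/∂u) du + (∂F_i/∂v) dv.
  For the x component: f_1(F) = 2*u*(-u - 6*v - 4); d F_1 = (3*v + 2) du + (3*u) dv
  For the y component: f_2(F) = 2; d F_2 = (-4*u) du + (0) dv
Combining and collecting du, dv coefficients:
  coeff of du: 2*u*(-3*u*v - 2*u - 18*v^2 - 24*v - 12)
  coeff of dv: 6*u^2*(-u - 6*v - 4)
F^* omega = (2*u*(-3*u*v - 2*u - 18*v^2 - 24*v - 12)) du + (6*u^2*(-u - 6*v - 4)) dv.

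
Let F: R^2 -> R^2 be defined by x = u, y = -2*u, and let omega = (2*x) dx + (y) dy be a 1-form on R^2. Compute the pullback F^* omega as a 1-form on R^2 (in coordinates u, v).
F^* omega = (6*u) du

Using F^*(f dg) = (f ∘ F) d(g ∘ F), substitute each coordinate x_i by F_i(u, v) in f_i, and replace dx_i by d F_i = (∂F_i/∂u) du + (∂F_i/∂v) dv.
  For the x component: f_1(F) = 2*u; d F_1 = (1) du + (0) dv
  For the y component: f_2(F) = -2*u; d F_2 = (-2) du + (0) dv
Combining and collecting du, dv coefficients:
  coeff of du: 6*u
  coeff of dv: 0
F^* omega = (6*u) du.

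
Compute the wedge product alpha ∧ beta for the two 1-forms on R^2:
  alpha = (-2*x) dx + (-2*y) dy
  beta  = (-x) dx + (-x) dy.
alpha ∧ beta = (2*x*(x - y)) dx ∧ dy

Distribute the wedge, using dx_i ∧ dx_j = -dx_j ∧ dx_i and dx_i ∧ dx_i = 0. For each pair (i, j) with i < j, the coefficient of dx_i ∧ dx_j in alpha ∧ beta is (alpha_i * beta_j - alpha_j * beta_i). Collecting: alpha ∧ beta = (2*x*(x - y)) dx ∧ dy.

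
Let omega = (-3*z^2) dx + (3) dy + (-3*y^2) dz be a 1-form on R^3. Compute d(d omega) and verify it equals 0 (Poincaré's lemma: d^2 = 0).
d(d omega) = 0

Step 1: d omega = sum_{i<j} (∂f_j/∂x_i - ∂f_i/∂x_j) dx_i ∧ dx_j:
  coeff of dx ∧ dy: 0
  coeff of dx ∧ dz: 6*z
  coeff of dy ∧ dz: -6*y
Step 2: Apply d again to each 2-form coefficient. The only possible 3-form in R^3 is dx ∧ dy ∧ dz, with coefficient
  ∂(coeff of dy∧dz)/∂x - ∂(coeff of dx∧dz)/∂y + ∂(coeff of dx∧dy)/∂z
  = ∂/∂x (-6*y) - ∂/∂y (6*z) + ∂/∂z (0).
Each of these terms simplifies to sums of mixed partials that cancel in pairs. The result is 0 (by equality of mixed partials for smooth functions — Schwarz / Clairaut).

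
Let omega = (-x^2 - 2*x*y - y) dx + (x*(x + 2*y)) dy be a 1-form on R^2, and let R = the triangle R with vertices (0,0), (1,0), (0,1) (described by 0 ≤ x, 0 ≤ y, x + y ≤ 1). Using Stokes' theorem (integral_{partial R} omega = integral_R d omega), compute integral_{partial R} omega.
integral_(partial R) omega = 3/2

Stokes: integral_partial_R omega = integral_R d omega with d omega = (∂Q/∂x - ∂P/∂y) dx ∧ dy.
  ∂Q/∂x = 2*x + 2*y
  ∂P/∂y = -2*x - 1
  integrand = ∂Q/∂x - ∂P/∂y = 4*x + 2*y + 1.
Integrating over R: integral_0^1 integral_0^{1-x} (4*x + 2*y + 1) dy dx = 3/2.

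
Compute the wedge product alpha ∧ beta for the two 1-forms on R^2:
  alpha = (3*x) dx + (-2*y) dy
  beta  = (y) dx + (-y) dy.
alpha ∧ beta = (y*(-3*x + 2*y)) dx ∧ dy

Distribute the wedge, using dx_i ∧ dx_j = -dx_j ∧ dx_i and dx_i ∧ dx_i = 0. For each pair (i, j) with i < j, the coefficient of dx_i ∧ dx_j in alpha ∧ beta is (alpha_i * beta_j - alpha_j * beta_i). Collecting: alpha ∧ beta = (y*(-3*x + 2*y)) dx ∧ dy.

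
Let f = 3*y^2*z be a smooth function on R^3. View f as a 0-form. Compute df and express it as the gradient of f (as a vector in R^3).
df = (0) dx + (6*y*z) dy + (3*y^2) dz; grad f = (0, 6*y*z, 3*y^2)

For a 0-form f, d f = (∂f/∂x) dx + (∂f/∂y) dy + (∂f/∂z) dz. The components of the vector representation are exactly the entries of grad f in Cartesian coordinates:
  ∂f/∂x = 0
  ∂f/∂y = 6*y*z
  ∂f/∂z = 3*y^2.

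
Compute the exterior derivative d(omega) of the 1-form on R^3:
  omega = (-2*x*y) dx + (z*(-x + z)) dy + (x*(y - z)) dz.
d(omega) = (2*x - z) dx ∧ dy + (y - z) dx ∧ dz + (2*x - 2*z) dy ∧ dz

For a 1-form omega = sum_i f_i dx_i, the exterior derivative is
  d(omega) = sum_{i < j} (∂f_j/∂x_i - ∂f_i/∂x_j) dx_i ∧ dx_j.
  coefficient of dx ∧ dy: ∂f_2/∂x - ∂f_1/∂y = ∂(z*(-x + z))/∂x - ∂(-2*x*y)/∂y = 2*x - z
  coefficient of dx ∧ dz: ∂f_3/∂x - ∂f_1/∂z = ∂(x*(y - z))/∂x - ∂(-2*x*y)/∂z = y - z
  coefficient of dy ∧ dz: ∂f_3/∂y - ∂f_2/∂z = ∂(x*(y - z))/∂y - ∂(z*(-x + z))/∂z = 2*x - 2*z
Assembling: d(omega) = (2*x - z) dx ∧ dy + (y - z) dx ∧ dz + (2*x - 2*z) dy ∧ dz.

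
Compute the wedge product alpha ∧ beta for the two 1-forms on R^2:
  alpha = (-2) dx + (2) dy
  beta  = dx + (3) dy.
alpha ∧ beta = (-8) dx ∧ dy

Distribute the wedge, using dx_i ∧ dx_j = -dx_j ∧ dx_i and dx_i ∧ dx_i = 0. For each pair (i, j) with i < j, the coefficient of dx_i ∧ dx_j in alpha ∧ beta is (alpha_i * beta_j - alpha_j * beta_i). Collecting: alpha ∧ beta = (-8) dx ∧ dy.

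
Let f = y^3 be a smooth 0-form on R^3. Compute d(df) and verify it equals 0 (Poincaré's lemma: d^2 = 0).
d(df) = 0

Step 1: df = sum_i (∂f/∂x_i) dx_i = (0) dx + (3*y^2) dy + (0) dz.
Step 2: Apply d again. Using the 1-form formula, the coefficient of dx ∧ dy in d(df) is ∂^2 f/∂x ∂y - ∂^2 f/∂y ∂x = (0) - (0) = 0 (equality of mixed partials for smooth f).
Similarly for dx ∧ dz and dy ∧ dz — all coefficients vanish. So d(df) = 0.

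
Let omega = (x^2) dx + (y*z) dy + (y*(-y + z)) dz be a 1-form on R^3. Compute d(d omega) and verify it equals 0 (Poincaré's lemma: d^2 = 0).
d(d omega) = 0

Step 1: d omega = sum_{i<j} (∂f_j/∂x_i - ∂f_i/∂x_j) dx_i ∧ dx_j:
  coeff of dx ∧ dy: 0
  coeff of dx ∧ dz: 0
  coeff of dy ∧ dz: -3*y + z
Step 2: Apply d again to each 2-form coefficient. The only possible 3-form in R^3 is dx ∧ dy ∧ dz, with coefficient
  ∂(coeff of dy∧dz)/∂x - ∂(coeff of dx∧dz)/∂y + ∂(coeff of dx∧dy)/∂z
  = ∂/∂x (-3*y + z) - ∂/∂y (0) + ∂/∂z (0).
Each of these terms simplifies to sums of mixed partials that cancel in pairs. The result is 0 (by equality of mixed partials for smooth functions — Schwarz / Clairaut).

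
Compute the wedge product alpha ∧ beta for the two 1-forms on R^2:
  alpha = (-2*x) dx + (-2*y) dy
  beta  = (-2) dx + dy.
alpha ∧ beta = (-2*x - 4*y) dx ∧ dy

Distribute the wedge, using dx_i ∧ dx_j = -dx_j ∧ dx_i and dx_i ∧ dx_i = 0. For each pair (i, j) with i < j, the coefficient of dx_i ∧ dx_j in alpha ∧ beta is (alpha_i * beta_j - alpha_j * beta_i). Collecting: alpha ∧ beta = (-2*x - 4*y) dx ∧ dy.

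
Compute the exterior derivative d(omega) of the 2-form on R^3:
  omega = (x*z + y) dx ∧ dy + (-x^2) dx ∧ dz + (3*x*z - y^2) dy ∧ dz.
d(omega) = (x + 3*z) dx ∧ dy ∧ dz

For a 2-form omega = sum_{i<j} g_{ij} dx_i ∧ dx_j, the exterior derivative is
  d(omega) = sum_{i<j} d(g_{ij}) ∧ dx_i ∧ dx_j = sum_{i<j, k} (∂g_{ij}/∂x_k) dx_k ∧ dx_i ∧ dx_j.
Expand each term, using dx_k ∧ dx_i ∧ dx_j = sgn(permutation) dx_{(a)} ∧ dx_{(b)} ∧ dx_{(c)} with (a < b < c) sorted:
  d(x*z + y) includes (∂/∂z)(x*z + y) dz = (x) dz, which multiplied by dx ∧ dy gives (x) dx ∧ dy ∧ dz
  d(3*x*z - y^2) includes (∂/∂x)(3*x*z - y^2) dx = (3*z) dx, which multiplied by dy ∧ dz gives (3*z) dx ∧ dy ∧ dz
Collecting like 3-forms: d(omega) = (x + 3*z) dx ∧ dy ∧ dz.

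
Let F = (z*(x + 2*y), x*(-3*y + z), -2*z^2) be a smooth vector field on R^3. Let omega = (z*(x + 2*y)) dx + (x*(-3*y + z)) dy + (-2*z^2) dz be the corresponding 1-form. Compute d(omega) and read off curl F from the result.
d(omega) = (-x) dy ∧ dz + (x + 2*y) dz ∧ dx + (-3*y - z) dx ∧ dy; curl F = (-x, x + 2*y, -3*y - z)

d omega = sum_{i<j} (∂f_j/∂x_i - ∂f_i/∂x_j) dx_i ∧ dx_j. Under the identification (dy ∧ dz, dz ∧ dx, dx ∧ dy) ↔ (e_x, e_y, e_z), the coefficients are exactly the components of curl F. Compute:
  ∂R/∂y - ∂Q/∂z = (0) - (x) = -x
  ∂P/∂z - ∂R/∂x = (x + 2*y) - (0) = x + 2*y
  ∂Q/∂x - ∂P/∂y = (-3*y + z) - (2*z) = -3*y - z.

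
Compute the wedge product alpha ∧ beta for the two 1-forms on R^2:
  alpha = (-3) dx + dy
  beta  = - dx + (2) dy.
alpha ∧ beta = (-5) dx ∧ dy

Distribute the wedge, using dx_i ∧ dx_j = -dx_j ∧ dx_i and dx_i ∧ dx_i = 0. For each pair (i, j) with i < j, the coefficient of dx_i ∧ dx_j in alpha ∧ beta is (alpha_i * beta_j - alpha_j * beta_i). Collecting: alpha ∧ beta = (-5) dx ∧ dy.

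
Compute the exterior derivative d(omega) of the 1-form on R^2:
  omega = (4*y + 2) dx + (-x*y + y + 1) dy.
d(omega) = (-y - 4) dx ∧ dy

For a 1-form omega = sum_i f_i dx_i, the exterior derivative is
  d(omega) = sum_{i < j} (∂f_j/∂x_i - ∂f_i/∂x_j) dx_i ∧ dx_j.
  coefficient of dx ∧ dy: ∂f_2/∂x - ∂f_1/∂y = ∂(-x*y + y + 1)/∂x - ∂(4*y + 2)/∂y = -y - 4
Assembling: d(omega) = (-y - 4) dx ∧ dy.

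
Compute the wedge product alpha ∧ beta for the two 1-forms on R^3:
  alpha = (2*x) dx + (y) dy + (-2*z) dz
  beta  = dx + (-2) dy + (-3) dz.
alpha ∧ beta = (-4*x - y) dx ∧ dy + (-6*x + 2*z) dx ∧ dz + (-3*y - 4*z) dy ∧ dz

Distribute the wedge, using dx_i ∧ dx_j = -dx_j ∧ dx_i and dx_i ∧ dx_i = 0. For each pair (i, j) with i < j, the coefficient of dx_i ∧ dx_j in alpha ∧ beta is (alpha_i * beta_j - alpha_j * beta_i). Collecting: alpha ∧ beta = (-4*x - y) dx ∧ dy + (-6*x + 2*z) dx ∧ dz + (-3*y - 4*z) dy ∧ dz.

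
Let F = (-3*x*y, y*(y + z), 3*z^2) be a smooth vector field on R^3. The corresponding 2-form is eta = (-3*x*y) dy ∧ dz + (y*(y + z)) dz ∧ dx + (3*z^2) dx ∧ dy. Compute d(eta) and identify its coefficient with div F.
d(eta) = (-y + 7*z) dx ∧ dy ∧ dz; div F = -y + 7*z

For a 2-form in R^3 of the form above, applying d gives a 3-form with coefficient ∂P/∂x + ∂Q/∂y + ∂R/∂z:
  ∂P/∂x = -3*y
  ∂Q/∂y = 2*y + z
  ∂R/∂z = 6*z
Sum = -y + 7*z, which is exactly div F.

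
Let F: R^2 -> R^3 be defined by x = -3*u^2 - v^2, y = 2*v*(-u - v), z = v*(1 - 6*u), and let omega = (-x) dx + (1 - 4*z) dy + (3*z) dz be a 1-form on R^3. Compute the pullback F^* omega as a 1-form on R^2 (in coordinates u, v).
F^* omega = (-18*u^3 + 54*u*v^2 - 10*v^2 - 2*v) du + (54*u^2*v - 96*u*v^2 - 28*u*v - 2*u - 2*v^3 + 16*v^2 - v) dv

Using F^*(f dg) = (f ∘ F) d(g ∘ F), substitute each coordinate x_i by F_i(u, v) in f_i, and replace dx_i by d F_i = (∂F_i/∂u) du + (∂F_i/∂v) dv.
  For the x component: f_1(F) = 3*u^2 + v^2; d F_1 = (-6*u) du + (-2*v) dv
  For the y component: f_2(F) = 24*u*v - 4*v + 1; d F_2 = (-2*v) du + (-2*u - 4*v) dv
  For the z component: f_3(F) = 3*v*(1 - 6*u); d F_3 = (-6*v) du + (1 - 6*u) dv
Combining and collecting du, dv coefficients:
  coeff of du: -18*u^3 + 54*u*v^2 - 10*v^2 - 2*v
  coeff of dv: 54*u^2*v - 96*u*v^2 - 28*u*v - 2*u - 2*v^3 + 16*v^2 - v
F^* omega = (-18*u^3 + 54*u*v^2 - 10*v^2 - 2*v) du + (54*u^2*v - 96*u*v^2 - 28*u*v - 2*u - 2*v^3 + 16*v^2 - v) dv.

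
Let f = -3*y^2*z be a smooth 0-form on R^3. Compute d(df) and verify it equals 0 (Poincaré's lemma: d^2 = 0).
d(df) = 0

Step 1: df = sum_i (∂f/∂x_i) dx_i = (0) dx + (-6*y*z) dy + (-3*y^2) dz.
Step 2: Apply d again. Using the 1-form formula, the coefficient of dx ∧ dy in d(df) is ∂^2 f/∂x ∂y - ∂^2 f/∂y ∂x = (0) - (0) = 0 (equality of mixed partials for smooth f).
Similarly for dx ∧ dz and dy ∧ dz — all coefficients vanish. So d(df) = 0.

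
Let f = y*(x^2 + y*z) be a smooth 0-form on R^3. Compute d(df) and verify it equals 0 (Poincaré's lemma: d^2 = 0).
d(df) = 0

Step 1: df = sum_i (∂f/∂x_i) dx_i = (2*x*y) dx + (x^2 + 2*y*z) dy + (y^2) dz.
Step 2: Apply d again. Using the 1-form formula, the coefficient of dx ∧ dy in d(df) is ∂^2 f/∂x ∂y - ∂^2 f/∂y ∂x = (2*x) - (2*x) = 0 (equality of mixed partials for smooth f).
Similarly for dx ∧ dz and dy ∧ dz — all coefficients vanish. So d(df) = 0.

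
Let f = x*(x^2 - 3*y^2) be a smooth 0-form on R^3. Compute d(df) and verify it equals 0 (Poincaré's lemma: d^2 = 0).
d(df) = 0

Step 1: df = sum_i (∂f/∂x_i) dx_i = (3*x^2 - 3*y^2) dx + (-6*x*y) dy + (0) dz.
Step 2: Apply d again. Using the 1-form formula, the coefficient of dx ∧ dy in d(df) is ∂^2 f/∂x ∂y - ∂^2 f/∂y ∂x = (-6*y) - (-6*y) = 0 (equality of mixed partials for smooth f).
Similarly for dx ∧ dz and dy ∧ dz — all coefficients vanish. So d(df) = 0.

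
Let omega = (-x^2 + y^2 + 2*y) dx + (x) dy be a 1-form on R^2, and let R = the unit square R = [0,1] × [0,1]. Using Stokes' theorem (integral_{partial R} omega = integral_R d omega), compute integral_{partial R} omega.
integral_(partial R) omega = -2

Stokes: integral_partial_R omega = integral_R d omega with d omega = (∂Q/∂x - ∂P/∂y) dx ∧ dy.
  ∂Q/∂x = 1
  ∂P/∂y = 2*y + 2
  integrand = ∂Q/∂x - ∂P/∂y = -2*y - 1.
Integrating over R: integral_0^1 integral_0^1 (-2*y - 1) dx dy = -2.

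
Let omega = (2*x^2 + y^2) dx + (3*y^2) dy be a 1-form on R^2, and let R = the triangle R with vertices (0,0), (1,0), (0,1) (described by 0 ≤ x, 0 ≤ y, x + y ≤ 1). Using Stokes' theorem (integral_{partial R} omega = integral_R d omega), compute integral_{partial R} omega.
integral_(partial R) omega = -1/3

Stokes: integral_partial_R omega = integral_R d omega with d omega = (∂Q/∂x - ∂P/∂y) dx ∧ dy.
  ∂Q/∂x = 0
  ∂P/∂y = 2*y
  integrand = ∂Q/∂x - ∂P/∂y = -2*y.
Integrating over R: integral_0^1 integral_0^{1-x} (-2*y) dy dx = -1/3.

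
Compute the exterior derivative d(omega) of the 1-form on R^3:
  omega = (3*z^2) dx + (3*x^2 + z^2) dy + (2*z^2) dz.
d(omega) = (6*x) dx ∧ dy + (-6*z) dx ∧ dz + (-2*z) dy ∧ dz

For a 1-form omega = sum_i f_i dx_i, the exterior derivative is
  d(omega) = sum_{i < j} (∂f_j/∂x_i - ∂f_i/∂x_j) dx_i ∧ dx_j.
  coefficient of dx ∧ dy: ∂f_2/∂x - ∂f_1/∂y = ∂(3*x^2 + z^2)/∂x - ∂(3*z^2)/∂y = 6*x
  coefficient of dx ∧ dz: ∂f_3/∂x - ∂f_1/∂z = ∂(2*z^2)/∂x - ∂(3*z^2)/∂z = -6*z
  coefficient of dy ∧ dz: ∂f_3/∂y - ∂f_2/∂z = ∂(2*z^2)/∂y - ∂(3*x^2 + z^2)/∂z = -2*z
Assembling: d(omega) = (6*x) dx ∧ dy + (-6*z) dx ∧ dz + (-2*z) dy ∧ dz.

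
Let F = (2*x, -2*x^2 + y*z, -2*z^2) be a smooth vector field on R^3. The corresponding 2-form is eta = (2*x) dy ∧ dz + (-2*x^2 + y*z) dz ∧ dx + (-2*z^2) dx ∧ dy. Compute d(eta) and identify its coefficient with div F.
d(eta) = (2 - 3*z) dx ∧ dy ∧ dz; div F = 2 - 3*z

For a 2-form in R^3 of the form above, applying d gives a 3-form with coefficient ∂P/∂x + ∂Q/∂y + ∂R/∂z:
  ∂P/∂x = 2
  ∂Q/∂y = z
  ∂R/∂z = -4*z
Sum = 2 - 3*z, which is exactly div F.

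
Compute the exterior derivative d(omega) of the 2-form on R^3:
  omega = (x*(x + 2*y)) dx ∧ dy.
d(omega) = 0

For a 2-form omega = sum_{i<j} g_{ij} dx_i ∧ dx_j, the exterior derivative is
  d(omega) = sum_{i<j} d(g_{ij}) ∧ dx_i ∧ dx_j = sum_{i<j, k} (∂g_{ij}/∂x_k) dx_k ∧ dx_i ∧ dx_j.
Expand each term, using dx_k ∧ dx_i ∧ dx_j = sgn(permutation) dx_{(a)} ∧ dx_{(b)} ∧ dx_{(c)} with (a < b < c) sorted:

Collecting like 3-forms: d(omega) = 0.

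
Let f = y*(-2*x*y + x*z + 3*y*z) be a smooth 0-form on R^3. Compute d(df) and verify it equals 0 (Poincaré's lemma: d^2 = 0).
d(df) = 0

Step 1: df = sum_i (∂f/∂x_i) dx_i = (y*(-2*y + z)) dx + (-4*x*y + x*z + 6*y*z) dy + (y*(x + 3*y)) dz.
Step 2: Apply d again. Using the 1-form formula, the coefficient of dx ∧ dy in d(df) is ∂^2 f/∂x ∂y - ∂^2 f/∂y ∂x = (-4*y + z) - (-4*y + z) = 0 (equality of mixed partials for smooth f).
Similarly for dx ∧ dz and dy ∧ dz — all coefficients vanish. So d(df) = 0.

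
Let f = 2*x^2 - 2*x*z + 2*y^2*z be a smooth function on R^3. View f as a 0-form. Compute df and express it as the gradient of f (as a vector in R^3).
df = (4*x - 2*z) dx + (4*y*z) dy + (-2*x + 2*y^2) dz; grad f = (4*x - 2*z, 4*y*z, -2*x + 2*y^2)

For a 0-form f, d f = (∂f/∂x) dx + (∂f/∂y) dy + (∂f/∂z) dz. The components of the vector representation are exactly the entries of grad f in Cartesian coordinates:
  ∂f/∂x = 4*x - 2*z
  ∂f/∂y = 4*y*z
  ∂f/∂z = -2*x + 2*y^2.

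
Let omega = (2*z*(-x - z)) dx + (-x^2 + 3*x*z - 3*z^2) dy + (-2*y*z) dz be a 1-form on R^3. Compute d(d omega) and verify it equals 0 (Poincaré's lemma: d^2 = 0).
d(d omega) = 0

Step 1: d omega = sum_{i<j} (∂f_j/∂x_i - ∂f_i/∂x_j) dx_i ∧ dx_j:
  coeff of dx ∧ dy: -2*x + 3*z
  coeff of dx ∧ dz: 2*x + 4*z
  coeff of dy ∧ dz: -3*x + 4*z
Step 2: Apply d again to each 2-form coefficient. The only possible 3-form in R^3 is dx ∧ dy ∧ dz, with coefficient
  ∂(coeff of dy∧dz)/∂x - ∂(coeff of dx∧dz)/∂y + ∂(coeff of dx∧dy)/∂z
  = ∂/∂x (-3*x + 4*z) - ∂/∂y (2*x + 4*z) + ∂/∂z (-2*x + 3*z).
Each of these terms simplifies to sums of mixed partials that cancel in pairs. The result is 0 (by equality of mixed partials for smooth functions — Schwarz / Clairaut).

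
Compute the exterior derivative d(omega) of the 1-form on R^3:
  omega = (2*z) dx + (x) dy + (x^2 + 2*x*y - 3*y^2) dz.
d(omega) = (1) dx ∧ dy + (2*x + 2*y - 2) dx ∧ dz + (2*x - 6*y) dy ∧ dz

For a 1-form omega = sum_i f_i dx_i, the exterior derivative is
  d(omega) = sum_{i < j} (∂f_j/∂x_i - ∂f_i/∂x_j) dx_i ∧ dx_j.
  coefficient of dx ∧ dy: ∂f_2/∂x - ∂f_1/∂y = ∂(x)/∂x - ∂(2*z)/∂y = 1
  coefficient of dx ∧ dz: ∂f_3/∂x - ∂f_1/∂z = ∂(x^2 + 2*x*y - 3*y^2)/∂x - ∂(2*z)/∂z = 2*x + 2*y - 2
  coefficient of dy ∧ dz: ∂f_3/∂y - ∂f_2/∂z = ∂(x^2 + 2*x*y - 3*y^2)/∂y - ∂(x)/∂z = 2*x - 6*y
Assembling: d(omega) = (1) dx ∧ dy + (2*x + 2*y - 2) dx ∧ dz + (2*x - 6*y) dy ∧ dz.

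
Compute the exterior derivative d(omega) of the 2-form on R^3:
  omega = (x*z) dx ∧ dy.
d(omega) = (x) dx ∧ dy ∧ dz

For a 2-form omega = sum_{i<j} g_{ij} dx_i ∧ dx_j, the exterior derivative is
  d(omega) = sum_{i<j} d(g_{ij}) ∧ dx_i ∧ dx_j = sum_{i<j, k} (∂g_{ij}/∂x_k) dx_k ∧ dx_i ∧ dx_j.
Expand each term, using dx_k ∧ dx_i ∧ dx_j = sgn(permutation) dx_{(a)} ∧ dx_{(b)} ∧ dx_{(c)} with (a < b < c) sorted:
  d(x*z) includes (∂/∂z)(x*z) dz = (x) dz, which multiplied by dx ∧ dy gives (x) dx ∧ dy ∧ dz
Collecting like 3-forms: d(omega) = (x) dx ∧ dy ∧ dz.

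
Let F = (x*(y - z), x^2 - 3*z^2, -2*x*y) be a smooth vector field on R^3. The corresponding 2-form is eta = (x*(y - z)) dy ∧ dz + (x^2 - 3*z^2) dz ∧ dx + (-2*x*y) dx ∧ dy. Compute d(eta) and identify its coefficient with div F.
d(eta) = (y - z) dx ∧ dy ∧ dz; div F = y - z

For a 2-form in R^3 of the form above, applying d gives a 3-form with coefficient ∂P/∂x + ∂Q/∂y + ∂R/∂z:
  ∂P/∂x = y - z
  ∂Q/∂y = 0
  ∂R/∂z = 0
Sum = y - z, which is exactly div F.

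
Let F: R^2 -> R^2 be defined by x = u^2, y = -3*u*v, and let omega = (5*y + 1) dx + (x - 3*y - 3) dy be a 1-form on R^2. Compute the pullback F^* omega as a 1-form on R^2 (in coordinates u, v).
F^* omega = (-33*u^2*v - 27*u*v^2 + 2*u + 9*v) du + (3*u*(-u^2 - 9*u*v + 3)) dv

Using F^*(f dg) = (f ∘ F) d(g ∘ F), substitute each coordinate x_i by F_i(u, v) in f_i, and replace dx_i by d F_i = (∂F_i/∂u) du + (∂F_i/∂v) dv.
  For the x component: f_1(F) = -15*u*v + 1; d F_1 = (2*u) du + (0) dv
  For the y component: f_2(F) = u^2 + 9*u*v - 3; d F_2 = (-3*v) du + (-3*u) dv
Combining and collecting du, dv coefficients:
  coeff of du: -33*u^2*v - 27*u*v^2 + 2*u + 9*v
  coeff of dv: 3*u*(-u^2 - 9*u*v + 3)
F^* omega = (-33*u^2*v - 27*u*v^2 + 2*u + 9*v) du + (3*u*(-u^2 - 9*u*v + 3)) dv.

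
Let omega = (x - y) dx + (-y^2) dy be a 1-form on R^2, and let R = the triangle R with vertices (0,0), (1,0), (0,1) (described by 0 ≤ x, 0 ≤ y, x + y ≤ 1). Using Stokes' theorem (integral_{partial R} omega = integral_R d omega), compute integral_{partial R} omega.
integral_(partial R) omega = 1/2

Stokes: integral_partial_R omega = integral_R d omega with d omega = (∂Q/∂x - ∂P/∂y) dx ∧ dy.
  ∂Q/∂x = 0
  ∂P/∂y = -1
  integrand = ∂Q/∂x - ∂P/∂y = 1.
Integrating over R: integral_0^1 integral_0^{1-x} (1) dy dx = 1/2.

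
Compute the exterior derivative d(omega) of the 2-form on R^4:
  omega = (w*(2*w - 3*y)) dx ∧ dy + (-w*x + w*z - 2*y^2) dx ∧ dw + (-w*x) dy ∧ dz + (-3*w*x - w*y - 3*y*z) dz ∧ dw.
d(omega) = (4*w + y) dx ∧ dy ∧ dw + (-4*w) dx ∧ dz ∧ dw + (-w) dx ∧ dy ∧ dz + (-w - x - 3*z) dy ∧ dz ∧ dw

For a 2-form omega = sum_{i<j} g_{ij} dx_i ∧ dx_j, the exterior derivative is
  d(omega) = sum_{i<j} d(g_{ij}) ∧ dx_i ∧ dx_j = sum_{i<j, k} (∂g_{ij}/∂x_k) dx_k ∧ dx_i ∧ dx_j.
Expand each term, using dx_k ∧ dx_i ∧ dx_j = sgn(permutation) dx_{(a)} ∧ dx_{(b)} ∧ dx_{(c)} with (a < b < c) sorted:
  d(w*(2*w - 3*y)) includes (∂/∂w)(w*(2*w - 3*y)) dw = (4*w - 3*y) dw, which multiplied by dx ∧ dy gives (4*w - 3*y) dx ∧ dy ∧ dw
  d(-w*x + w*z - 2*y^2) includes (∂/∂y)(-w*x + w*z - 2*y^2) dy = (-4*y) dy, which multiplied by dx ∧ dw gives (4*y) dx ∧ dy ∧ dw
  d(-w*x + w*z - 2*y^2) includes (∂/∂z)(-w*x + w*z - 2*y^2) dz = (w) dz, which multiplied by dx ∧ dw gives (-w) dx ∧ dz ∧ dw
  d(-w*x) includes (∂/∂x)(-w*x) dx = (-w) dx, which multiplied by dy ∧ dz gives (-w) dx ∧ dy ∧ dz
  d(-w*x) includes (∂/∂w)(-w*x) dw = (-x) dw, which multiplied by dy ∧ dz gives (-x) dy ∧ dz ∧ dw
  d(-3*w*x - w*y - 3*y*z) includes (∂/∂x)(-3*w*x - w*y - 3*y*z) dx = (-3*w) dx, which multiplied by dz ∧ dw gives (-3*w) dx ∧ dz ∧ dw
  d(-3*w*x - w*y - 3*y*z) includes (∂/∂y)(-3*w*x - w*y - 3*y*z) dy = (-w - 3*z) dy, which multiplied by dz ∧ dw gives (-w - 3*z) dy ∧ dz ∧ dw
Collecting like 3-forms: d(omega) = (4*w + y) dx ∧ dy ∧ dw + (-4*w) dx ∧ dz ∧ dw + (-w) dx ∧ dy ∧ dz + (-w - x - 3*z) dy ∧ dz ∧ dw.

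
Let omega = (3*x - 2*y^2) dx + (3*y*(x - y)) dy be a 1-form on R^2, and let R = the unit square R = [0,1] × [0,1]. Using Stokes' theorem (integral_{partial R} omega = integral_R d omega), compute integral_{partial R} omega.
integral_(partial R) omega = 7/2

Stokes: integral_partial_R omega = integral_R d omega with d omega = (∂Q/∂x - ∂P/∂y) dx ∧ dy.
  ∂Q/∂x = 3*y
  ∂P/∂y = -4*y
  integrand = ∂Q/∂x - ∂P/∂y = 7*y.
Integrating over R: integral_0^1 integral_0^1 (7*y) dx dy = 7/2.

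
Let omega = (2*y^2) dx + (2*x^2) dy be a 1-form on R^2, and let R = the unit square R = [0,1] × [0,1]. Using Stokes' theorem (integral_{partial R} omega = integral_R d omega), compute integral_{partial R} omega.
integral_(partial R) omega = 0

Stokes: integral_partial_R omega = integral_R d omega with d omega = (∂Q/∂x - ∂P/∂y) dx ∧ dy.
  ∂Q/∂x = 4*x
  ∂P/∂y = 4*y
  integrand = ∂Q/∂x - ∂P/∂y = 4*x - 4*y.
Integrating over R: integral_0^1 integral_0^1 (4*x - 4*y) dx dy = 0.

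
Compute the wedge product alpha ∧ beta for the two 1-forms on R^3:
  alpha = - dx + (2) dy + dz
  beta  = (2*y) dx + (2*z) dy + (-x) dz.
alpha ∧ beta = (-4*y - 2*z) dx ∧ dy + (x - 2*y) dx ∧ dz + (-2*x - 2*z) dy ∧ dz

Distribute the wedge, using dx_i ∧ dx_j = -dx_j ∧ dx_i and dx_i ∧ dx_i = 0. For each pair (i, j) with i < j, the coefficient of dx_i ∧ dx_j in alpha ∧ beta is (alpha_i * beta_j - alpha_j * beta_i). Collecting: alpha ∧ beta = (-4*y - 2*z) dx ∧ dy + (x - 2*y) dx ∧ dz + (-2*x - 2*z) dy ∧ dz.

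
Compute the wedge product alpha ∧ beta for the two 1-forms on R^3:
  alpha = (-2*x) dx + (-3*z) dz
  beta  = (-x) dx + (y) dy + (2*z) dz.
alpha ∧ beta = (-2*x*y) dx ∧ dy + (-7*x*z) dx ∧ dz + (3*y*z) dy ∧ dz

Distribute the wedge, using dx_i ∧ dx_j = -dx_j ∧ dx_i and dx_i ∧ dx_i = 0. For each pair (i, j) with i < j, the coefficient of dx_i ∧ dx_j in alpha ∧ beta is (alpha_i * beta_j - alpha_j * beta_i). Collecting: alpha ∧ beta = (-2*x*y) dx ∧ dy + (-7*x*z) dx ∧ dz + (3*y*z) dy ∧ dz.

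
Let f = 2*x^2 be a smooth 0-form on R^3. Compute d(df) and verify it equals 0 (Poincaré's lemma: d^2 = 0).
d(df) = 0

Step 1: df = sum_i (∂f/∂x_i) dx_i = (4*x) dx + (0) dy + (0) dz.
Step 2: Apply d again. Using the 1-form formula, the coefficient of dx ∧ dy in d(df) is ∂^2 f/∂x ∂y - ∂^2 f/∂y ∂x = (0) - (0) = 0 (equality of mixed partials for smooth f).
Similarly for dx ∧ dz and dy ∧ dz — all coefficients vanish. So d(df) = 0.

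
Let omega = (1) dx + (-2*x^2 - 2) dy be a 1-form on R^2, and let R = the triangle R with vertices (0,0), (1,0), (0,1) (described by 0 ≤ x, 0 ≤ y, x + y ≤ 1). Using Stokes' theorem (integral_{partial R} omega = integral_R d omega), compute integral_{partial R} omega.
integral_(partial R) omega = -2/3

Stokes: integral_partial_R omega = integral_R d omega with d omega = (∂Q/∂x - ∂P/∂y) dx ∧ dy.
  ∂Q/∂x = -4*x
  ∂P/∂y = 0
  integrand = ∂Q/∂x - ∂P/∂y = -4*x.
Integrating over R: integral_0^1 integral_0^{1-x} (-4*x) dy dx = -2/3.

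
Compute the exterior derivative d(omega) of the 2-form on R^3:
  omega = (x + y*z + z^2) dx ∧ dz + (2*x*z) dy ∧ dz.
d(omega) = (z) dx ∧ dy ∧ dz

For a 2-form omega = sum_{i<j} g_{ij} dx_i ∧ dx_j, the exterior derivative is
  d(omega) = sum_{i<j} d(g_{ij}) ∧ dx_i ∧ dx_j = sum_{i<j, k} (∂g_{ij}/∂x_k) dx_k ∧ dx_i ∧ dx_j.
Expand each term, using dx_k ∧ dx_i ∧ dx_j = sgn(permutation) dx_{(a)} ∧ dx_{(b)} ∧ dx_{(c)} with (a < b < c) sorted:
  d(x + y*z + z^2) includes (∂/∂y)(x + y*z + z^2) dy = (z) dy, which multiplied by dx ∧ dz gives (-z) dx ∧ dy ∧ dz
  d(2*x*z) includes (∂/∂x)(2*x*z) dx = (2*z) dx, which multiplied by dy ∧ dz gives (2*z) dx ∧ dy ∧ dz
Collecting like 3-forms: d(omega) = (z) dx ∧ dy ∧ dz.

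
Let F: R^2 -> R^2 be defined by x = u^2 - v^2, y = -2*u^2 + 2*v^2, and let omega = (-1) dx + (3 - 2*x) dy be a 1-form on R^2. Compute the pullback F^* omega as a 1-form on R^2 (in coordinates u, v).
F^* omega = (2*u*(4*u^2 - 4*v^2 - 7)) du + (2*v*(-4*u^2 + 4*v^2 + 7)) dv

Using F^*(f dg) = (f ∘ F) d(g ∘ F), substitute each coordinate x_i by F_i(u, v) in f_i, and replace dx_i by d F_i = (∂F_i/∂u) du + (∂F_i/∂v) dv.
  For the x component: f_1(F) = -1; d F_1 = (2*u) du + (-2*v) dv
  For the y component: f_2(F) = -2*u^2 + 2*v^2 + 3; d F_2 = (-4*u) du + (4*v) dv
Combining and collecting du, dv coefficients:
  coeff of du: 2*u*(4*u^2 - 4*v^2 - 7)
  coeff of dv: 2*v*(-4*u^2 + 4*v^2 + 7)
F^* omega = (2*u*(4*u^2 - 4*v^2 - 7)) du + (2*v*(-4*u^2 + 4*v^2 + 7)) dv.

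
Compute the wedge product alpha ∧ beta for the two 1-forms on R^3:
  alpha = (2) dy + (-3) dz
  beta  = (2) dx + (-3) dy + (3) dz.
alpha ∧ beta = (-4) dx ∧ dy + (-3) dy ∧ dz + (6) dx ∧ dz

Distribute the wedge, using dx_i ∧ dx_j = -dx_j ∧ dx_i and dx_i ∧ dx_i = 0. For each pair (i, j) with i < j, the coefficient of dx_i ∧ dx_j in alpha ∧ beta is (alpha_i * beta_j - alpha_j * beta_i). Collecting: alpha ∧ beta = (-4) dx ∧ dy + (-3) dy ∧ dz + (6) dx ∧ dz.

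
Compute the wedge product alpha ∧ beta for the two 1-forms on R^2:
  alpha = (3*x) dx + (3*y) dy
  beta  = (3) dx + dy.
alpha ∧ beta = (3*x - 9*y) dx ∧ dy

Distribute the wedge, using dx_i ∧ dx_j = -dx_j ∧ dx_i and dx_i ∧ dx_i = 0. For each pair (i, j) with i < j, the coefficient of dx_i ∧ dx_j in alpha ∧ beta is (alpha_i * beta_j - alpha_j * beta_i). Collecting: alpha ∧ beta = (3*x - 9*y) dx ∧ dy.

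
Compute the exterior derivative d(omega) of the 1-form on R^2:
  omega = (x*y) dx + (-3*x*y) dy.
d(omega) = (-x - 3*y) dx ∧ dy

For a 1-form omega = sum_i f_i dx_i, the exterior derivative is
  d(omega) = sum_{i < j} (∂f_j/∂x_i - ∂f_i/∂x_j) dx_i ∧ dx_j.
  coefficient of dx ∧ dy: ∂f_2/∂x - ∂f_1/∂y = ∂(-3*x*y)/∂x - ∂(x*y)/∂y = -x - 3*y
Assembling: d(omega) = (-x - 3*y) dx ∧ dy.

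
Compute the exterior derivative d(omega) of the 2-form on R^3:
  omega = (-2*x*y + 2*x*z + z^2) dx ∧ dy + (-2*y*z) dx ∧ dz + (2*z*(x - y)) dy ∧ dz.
d(omega) = (2*x + 6*z) dx ∧ dy ∧ dz

For a 2-form omega = sum_{i<j} g_{ij} dx_i ∧ dx_j, the exterior derivative is
  d(omega) = sum_{i<j} d(g_{ij}) ∧ dx_i ∧ dx_j = sum_{i<j, k} (∂g_{ij}/∂x_k) dx_k ∧ dx_i ∧ dx_j.
Expand each term, using dx_k ∧ dx_i ∧ dx_j = sgn(permutation) dx_{(a)} ∧ dx_{(b)} ∧ dx_{(c)} with (a < b < c) sorted:
  d(-2*x*y + 2*x*z + z^2) includes (∂/∂z)(-2*x*y + 2*x*z + z^2) dz = (2*x + 2*z) dz, which multiplied by dx ∧ dy gives (2*x + 2*z) dx ∧ dy ∧ dz
  d(-2*y*z) includes (∂/∂y)(-2*y*z) dy = (-2*z) dy, which multiplied by dx ∧ dz gives (2*z) dx ∧ dy ∧ dz
  d(2*z*(x - y)) includes (∂/∂x)(2*z*(x - y)) dx = (2*z) dx, which multiplied by dy ∧ dz gives (2*z) dx ∧ dy ∧ dz
Collecting like 3-forms: d(omega) = (2*x + 6*z) dx ∧ dy ∧ dz.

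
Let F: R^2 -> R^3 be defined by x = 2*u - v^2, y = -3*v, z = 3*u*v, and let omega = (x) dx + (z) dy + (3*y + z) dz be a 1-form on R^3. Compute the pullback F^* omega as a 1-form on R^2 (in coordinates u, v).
F^* omega = (9*u*v^2 + 4*u - 29*v^2) du + (v*(9*u^2 - 40*u + 2*v^2)) dv

Using F^*(f dg) = (f ∘ F) d(g ∘ F), substitute each coordinate x_i by F_i(u, v) in f_i, and replace dx_i by d F_i = (∂F_i/∂u) du + (∂F_i/∂v) dv.
  For the x component: f_1(F) = 2*u - v^2; d F_1 = (2) du + (-2*v) dv
  For the y component: f_2(F) = 3*u*v; d F_2 = (0) du + (-3) dv
  For the z component: f_3(F) = 3*v*(u - 3); d F_3 = (3*v) du + (3*u) dv
Combining and collecting du, dv coefficients:
  coeff of du: 9*u*v^2 + 4*u - 29*v^2
  coeff of dv: v*(9*u^2 - 40*u + 2*v^2)
F^* omega = (9*u*v^2 + 4*u - 29*v^2) du + (v*(9*u^2 - 40*u + 2*v^2)) dv.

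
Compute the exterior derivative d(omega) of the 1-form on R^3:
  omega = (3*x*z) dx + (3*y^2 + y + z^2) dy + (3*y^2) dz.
d(omega) = (-3*x) dx ∧ dz + (6*y - 2*z) dy ∧ dz

For a 1-form omega = sum_i f_i dx_i, the exterior derivative is
  d(omega) = sum_{i < j} (∂f_j/∂x_i - ∂f_i/∂x_j) dx_i ∧ dx_j.
  coefficient of dx ∧ dz: ∂f_3/∂x - ∂f_1/∂z = ∂(3*y^2)/∂x - ∂(3*x*z)/∂z = -3*x
  coefficient of dy ∧ dz: ∂f_3/∂y - ∂f_2/∂z = ∂(3*y^2)/∂y - ∂(3*y^2 + y + z^2)/∂z = 6*y - 2*z
Assembling: d(omega) = (-3*x) dx ∧ dz + (6*y - 2*z) dy ∧ dz.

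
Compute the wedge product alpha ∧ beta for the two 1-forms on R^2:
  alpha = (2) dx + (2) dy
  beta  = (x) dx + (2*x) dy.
alpha ∧ beta = (2*x) dx ∧ dy

Distribute the wedge, using dx_i ∧ dx_j = -dx_j ∧ dx_i and dx_i ∧ dx_i = 0. For each pair (i, j) with i < j, the coefficient of dx_i ∧ dx_j in alpha ∧ beta is (alpha_i * beta_j - alpha_j * beta_i). Collecting: alpha ∧ beta = (2*x) dx ∧ dy.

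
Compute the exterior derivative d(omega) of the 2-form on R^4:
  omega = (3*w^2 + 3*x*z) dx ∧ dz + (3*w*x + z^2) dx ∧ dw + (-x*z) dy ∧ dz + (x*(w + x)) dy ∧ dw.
d(omega) = (6*w - 2*z) dx ∧ dz ∧ dw + (-z) dx ∧ dy ∧ dz + (w + 2*x) dx ∧ dy ∧ dw

For a 2-form omega = sum_{i<j} g_{ij} dx_i ∧ dx_j, the exterior derivative is
  d(omega) = sum_{i<j} d(g_{ij}) ∧ dx_i ∧ dx_j = sum_{i<j, k} (∂g_{ij}/∂x_k) dx_k ∧ dx_i ∧ dx_j.
Expand each term, using dx_k ∧ dx_i ∧ dx_j = sgn(permutation) dx_{(a)} ∧ dx_{(b)} ∧ dx_{(c)} with (a < b < c) sorted:
  d(3*w^2 + 3*x*z) includes (∂/∂w)(3*w^2 + 3*x*z) dw = (6*w) dw, which multiplied by dx ∧ dz gives (6*w) dx ∧ dz ∧ dw
  d(3*w*x + z^2) includes (∂/∂z)(3*w*x + z^2) dz = (2*z) dz, which multiplied by dx ∧ dw gives (-2*z) dx ∧ dz ∧ dw
  d(-x*z) includes (∂/∂x)(-x*z) dx = (-z) dx, which multiplied by dy ∧ dz gives (-z) dx ∧ dy ∧ dz
  d(x*(w + x)) includes (∂/∂x)(x*(w + x)) dx = (w + 2*x) dx, which multiplied by dy ∧ dw gives (w + 2*x) dx ∧ dy ∧ dw
Collecting like 3-forms: d(omega) = (6*w - 2*z) dx ∧ dz ∧ dw + (-z) dx ∧ dy ∧ dz + (w + 2*x) dx ∧ dy ∧ dw.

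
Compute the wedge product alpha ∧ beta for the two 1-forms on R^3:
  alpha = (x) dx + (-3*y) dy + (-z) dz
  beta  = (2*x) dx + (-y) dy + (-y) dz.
alpha ∧ beta = (5*x*y) dx ∧ dy + (x*(-y + 2*z)) dx ∧ dz + (y*(3*y - z)) dy ∧ dz

Distribute the wedge, using dx_i ∧ dx_j = -dx_j ∧ dx_i and dx_i ∧ dx_i = 0. For each pair (i, j) with i < j, the coefficient of dx_i ∧ dx_j in alpha ∧ beta is (alpha_i * beta_j - alpha_j * beta_i). Collecting: alpha ∧ beta = (5*x*y) dx ∧ dy + (x*(-y + 2*z)) dx ∧ dz + (y*(3*y - z)) dy ∧ dz.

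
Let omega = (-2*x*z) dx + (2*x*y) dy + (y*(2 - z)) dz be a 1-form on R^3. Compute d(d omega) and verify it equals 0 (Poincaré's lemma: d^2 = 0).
d(d omega) = 0

Step 1: d omega = sum_{i<j} (∂f_j/∂x_i - ∂f_i/∂x_j) dx_i ∧ dx_j:
  coeff of dx ∧ dy: 2*y
  coeff of dx ∧ dz: 2*x
  coeff of dy ∧ dz: 2 - z
Step 2: Apply d again to each 2-form coefficient. The only possible 3-form in R^3 is dx ∧ dy ∧ dz, with coefficient
  ∂(coeff of dy∧dz)/∂x - ∂(coeff of dx∧dz)/∂y + ∂(coeff of dx∧dy)/∂z
  = ∂/∂x (2 - z) - ∂/∂y (2*x) + ∂/∂z (2*y).
Each of these terms simplifies to sums of mixed partials that cancel in pairs. The result is 0 (by equality of mixed partials for smooth functions — Schwarz / Clairaut).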